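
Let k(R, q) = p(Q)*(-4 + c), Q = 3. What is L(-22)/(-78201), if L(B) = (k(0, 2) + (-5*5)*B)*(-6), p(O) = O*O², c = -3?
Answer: 722/26067 ≈ 0.027698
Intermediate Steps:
p(O) = O³
k(R, q) = -189 (k(R, q) = 3³*(-4 - 3) = 27*(-7) = -189)
L(B) = 1134 + 150*B (L(B) = (-189 + (-5*5)*B)*(-6) = (-189 - 25*B)*(-6) = 1134 + 150*B)
L(-22)/(-78201) = (1134 + 150*(-22))/(-78201) = (1134 - 3300)*(-1/78201) = -2166*(-1/78201) = 722/26067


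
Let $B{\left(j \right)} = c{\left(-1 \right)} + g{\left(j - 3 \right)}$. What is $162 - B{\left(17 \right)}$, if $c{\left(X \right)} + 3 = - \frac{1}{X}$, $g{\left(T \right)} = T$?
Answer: $150$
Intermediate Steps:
$c{\left(X \right)} = -3 - \frac{1}{X}$
$B{\left(j \right)} = -5 + j$ ($B{\left(j \right)} = \left(-3 - \frac{1}{-1}\right) + \left(j - 3\right) = \left(-3 - -1\right) + \left(-3 + j\right) = \left(-3 + 1\right) + \left(-3 + j\right) = -2 + \left(-3 + j\right) = -5 + j$)
$162 - B{\left(17 \right)} = 162 - \left(-5 + 17\right) = 162 - 12 = 150$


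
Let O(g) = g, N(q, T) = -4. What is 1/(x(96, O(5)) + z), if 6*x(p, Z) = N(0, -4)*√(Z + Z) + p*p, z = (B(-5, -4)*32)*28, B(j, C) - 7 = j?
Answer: 3744/12460027 + 3*√10/49840108 ≈ 0.00030067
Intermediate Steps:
B(j, C) = 7 + j
z = 1792 (z = ((7 - 5)*32)*28 = (2*32)*28 = 64*28 = 1792)
x(p, Z) = p²/6 - 2*√2*√Z/3 (x(p, Z) = (-4*√(Z + Z) + p*p)/6 = (-4*√2*√Z + p²)/6 = (p² - 4*√2*√Z)/6 = p²/6 - 2*√2*√Z/3)
1/(x(96, O(5)) + z) = 1/(((⅙)*96² - 2*√2*√5/3) + 1792) = 1/(((⅙)*9216 - 2*√10/3) + 1792) = 1/((1536 - 2*√10/3) + 1792) = 1/(3328 - 2*√10/3)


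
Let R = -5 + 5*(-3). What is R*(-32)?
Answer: 640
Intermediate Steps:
R = -20 (R = -5 - 15 = -20)
R*(-32) = -20*(-32) = 640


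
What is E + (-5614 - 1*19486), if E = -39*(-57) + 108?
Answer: -22769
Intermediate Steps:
E = 2331 (E = 2223 + 108 = 2331)
E + (-5614 - 1*19486) = 2331 + (-5614 - 1*19486) = 2331 + (-5614 - 19486) = 2331 - 25100 = -22769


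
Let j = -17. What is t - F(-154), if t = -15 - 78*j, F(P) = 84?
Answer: 1227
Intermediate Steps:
t = 1311 (t = -15 - 78*(-17) = -15 + 1326 = 1311)
t - F(-154) = 1311 - 1*84 = 1311 - 84 = 1227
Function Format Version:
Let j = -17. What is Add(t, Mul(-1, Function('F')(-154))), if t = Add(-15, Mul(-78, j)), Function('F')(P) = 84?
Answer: 1227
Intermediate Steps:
t = 1311 (t = Add(-15, Mul(-78, -17)) = Add(-15, 1326) = 1311)
Add(t, Mul(-1, Function('F')(-154))) = Add(1311, Mul(-1, 84)) = Add(1311, -84) = 1227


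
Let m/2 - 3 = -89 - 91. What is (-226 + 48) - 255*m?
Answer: 90092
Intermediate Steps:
m = -354 (m = 6 + 2*(-89 - 91) = 6 + 2*(-180) = 6 - 360 = -354)
(-226 + 48) - 255*m = (-226 + 48) - 255*(-354) = -178 + 90270 = 90092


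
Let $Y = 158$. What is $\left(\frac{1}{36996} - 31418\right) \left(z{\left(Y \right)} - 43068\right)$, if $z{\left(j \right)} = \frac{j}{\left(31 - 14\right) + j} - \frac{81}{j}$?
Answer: $\frac{1384137423579687397}{1022939400} \approx 1.3531 \cdot 10^{9}$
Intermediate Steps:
$z{\left(j \right)} = - \frac{81}{j} + \frac{j}{17 + j}$ ($z{\left(j \right)} = \frac{j}{17 + j} - \frac{81}{j} = - \frac{81}{j} + \frac{j}{17 + j}$)
$\left(\frac{1}{36996} - 31418\right) \left(z{\left(Y \right)} - 43068\right) = \left(\frac{1}{36996} - 31418\right) \left(\frac{-1377 + 158^{2} - 12798}{158 \left(17 + 158\right)} - 43068\right) = \left(\frac{1}{36996} - 31418\right) \left(\frac{-1377 + 24964 - 12798}{158 \cdot 175} - 43068\right) = - \frac{1162340327 \left(\frac{1}{158} \cdot \frac{1}{175} \cdot 10789 - 43068\right)}{36996} = - \frac{1162340327 \left(\frac{10789}{27650} - 43068\right)}{36996} = \left(- \frac{1162340327}{36996}\right) \left(- \frac{1190819411}{27650}\right) = \frac{1384137423579687397}{1022939400}$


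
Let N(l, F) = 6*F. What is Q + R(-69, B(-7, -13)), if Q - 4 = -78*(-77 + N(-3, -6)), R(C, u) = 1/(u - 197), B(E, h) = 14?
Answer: 1613693/183 ≈ 8818.0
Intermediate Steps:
R(C, u) = 1/(-197 + u)
Q = 8818 (Q = 4 - 78*(-77 + 6*(-6)) = 4 - 78*(-77 - 36) = 4 - 78*(-113) = 4 + 8814 = 8818)
Q + R(-69, B(-7, -13)) = 8818 + 1/(-197 + 14) = 8818 + 1/(-183) = 8818 - 1/183 = 1613693/183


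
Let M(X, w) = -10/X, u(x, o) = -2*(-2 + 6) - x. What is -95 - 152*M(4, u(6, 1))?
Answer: 285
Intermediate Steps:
u(x, o) = -8 - x (u(x, o) = -2*4 - x = -8 - x)
-95 - 152*M(4, u(6, 1)) = -95 - (-1520)/4 = -95 - 152*(-5/2) = -95 + 380 = 285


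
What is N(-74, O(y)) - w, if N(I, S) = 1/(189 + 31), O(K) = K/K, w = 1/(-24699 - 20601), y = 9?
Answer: 569/124575 ≈ 0.0045675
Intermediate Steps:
w = -1/45300 (w = 1/(-45300) = -1/45300 ≈ -2.2075e-5)
O(K) = 1
N(I, S) = 1/220
N(-74, O(y)) - w = 1/220 - 1*(-1/45300) = 1/220 + 1/45300 = 569/124575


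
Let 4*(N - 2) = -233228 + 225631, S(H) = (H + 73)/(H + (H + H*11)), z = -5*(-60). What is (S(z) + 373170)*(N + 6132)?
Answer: 1896338475019/1200 ≈ 1.5803e+9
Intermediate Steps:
z = 300
S(H) = (73 + H)/(13*H) (S(H) = (73 + H)/(H + (H + 11*H)) = (73 + H)/(H + 12*H) = (73 + H)/((13*H)) = (73 + H)*(1/(13*H)) = (73 + H)/(13*H))
N = -7589/4 (N = 2 + (-233228 + 225631)/4 = 2 + (¼)*(-7597) = 2 - 7597/4 = -7589/4 ≈ -1897.3)
(S(z) + 373170)*(N + 6132) = ((1/13)*(73 + 300)/300 + 373170)*(-7589/4 + 6132) = ((1/13)*(1/300)*373 + 373170)*(16939/4) = (373/3900 + 373170)*(16939/4) = (1455363373/3900)*(16939/4) = 1896338475019/1200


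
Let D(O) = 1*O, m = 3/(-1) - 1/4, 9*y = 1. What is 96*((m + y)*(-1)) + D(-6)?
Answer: 886/3 ≈ 295.33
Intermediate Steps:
y = ⅑ (y = (⅑)*1 = ⅑ ≈ 0.11111)
m = -13/4 (m = 3*(-1) - 1*¼ = -3 - ¼ = -13/4 ≈ -3.2500)
D(O) = O
96*((m + y)*(-1)) + D(-6) = 96*((-13/4 + ⅑)*(-1)) - 6 = 96*(-113/36*(-1)) - 6 = 96*(113/36) - 6 = 904/3 - 6 = 886/3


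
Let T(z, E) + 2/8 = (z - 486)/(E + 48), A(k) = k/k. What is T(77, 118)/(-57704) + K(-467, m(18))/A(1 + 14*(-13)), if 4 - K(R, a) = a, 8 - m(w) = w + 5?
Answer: 363997733/19157728 ≈ 19.000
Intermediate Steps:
A(k) = 1
m(w) = 3 - w (m(w) = 8 - (w + 5) = 8 - (5 + w) = 8 + (-5 - w) = 3 - w)
K(R, a) = 4 - a
T(z, E) = -1/4 + (-486 + z)/(48 + E) (T(z, E) = -1/4 + (z - 486)/(E + 48) = -1/4 + (-486 + z)/(48 + E))
T(77, 118)/(-57704) + K(-467, m(18))/A(1 + 14*(-13)) = ((-498 + 77 - 1/4*118)/(48 + 118))/(-57704) + (4 - (3 - 1*18))/1 = ((-498 + 77 - 59/2)/166)*(-1/57704) + (4 - (3 - 18))*1 = ((1/166)*(-901/2))*(-1/57704) + (4 - 1*(-15))*1 = -901/332*(-1/57704) + (4 + 15)*1 = 901/19157728 + 19*1 = 901/19157728 + 19 = 363997733/19157728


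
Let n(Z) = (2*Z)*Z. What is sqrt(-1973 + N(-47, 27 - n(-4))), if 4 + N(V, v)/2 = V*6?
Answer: I*sqrt(2545) ≈ 50.448*I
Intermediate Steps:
n(Z) = 2*Z**2
N(V, v) = -8 + 12*V (N(V, v) = -8 + 2*(V*6) = -8 + 2*(6*V) = -8 + 12*V)
sqrt(-1973 + N(-47, 27 - n(-4))) = sqrt(-1973 + (-8 + 12*(-47))) = sqrt(-1973 + (-8 - 564)) = sqrt(-1973 - 572) = sqrt(-2545) = I*sqrt(2545)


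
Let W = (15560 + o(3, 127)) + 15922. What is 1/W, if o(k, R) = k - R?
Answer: 1/31358 ≈ 3.1890e-5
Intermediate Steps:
W = 31358 (W = (15560 + (3 - 1*127)) + 15922 = (15560 + (3 - 127)) + 15922 = (15560 - 124) + 15922 = 15436 + 15922 = 31358)
1/W = 1/31358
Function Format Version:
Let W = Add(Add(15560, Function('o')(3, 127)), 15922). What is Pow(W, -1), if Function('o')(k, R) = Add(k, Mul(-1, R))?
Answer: Rational(1, 31358) ≈ 3.1890e-5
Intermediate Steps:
W = 31358 (W = Add(Add(15560, Add(3, Mul(-1, 127))), 15922) = Add(Add(15560, Add(3, -127)), 15922) = Add(Add(15560, -124), 15922) = Add(15436, 15922) = 31358)
Pow(W, -1) = Pow(31358, -1) = Rational(1, 31358)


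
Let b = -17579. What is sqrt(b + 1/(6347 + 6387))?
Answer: I*sqrt(2850518442990)/12734 ≈ 132.59*I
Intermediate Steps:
sqrt(b + 1/(6347 + 6387)) = sqrt(-17579 + 1/(6347 + 6387)) = sqrt(-17579 + 1/12734) = sqrt(-223850985/12734) = I*sqrt(2850518442990)/12734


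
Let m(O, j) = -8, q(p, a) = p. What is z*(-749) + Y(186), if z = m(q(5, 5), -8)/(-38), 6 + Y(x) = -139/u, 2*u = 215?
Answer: -673932/4085 ≈ -164.98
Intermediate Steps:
u = 215/2 (u = (½)*215 = 215/2 ≈ 107.50)
Y(x) = -1568/215 (Y(x) = -6 - 139/215/2 = -6 - 139*2/215 = -6 - 278/215 = -1568/215)
z = 4/19 (z = -8/(-38) = -8*(-1/38) = 4/19 ≈ 0.21053)
z*(-749) + Y(186) = (4/19)*(-749) - 1568/215 = -2996/19 - 1568/215 = -673932/4085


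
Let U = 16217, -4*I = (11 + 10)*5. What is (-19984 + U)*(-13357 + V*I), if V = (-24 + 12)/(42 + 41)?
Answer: 4175026372/83 ≈ 5.0302e+7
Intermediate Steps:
I = -105/4 (I = -(11 + 10)*5/4 = -21*5/4 = -¼*105 = -105/4 ≈ -26.250)
V = -12/83 ≈ -0.14458
(-19984 + U)*(-13357 + V*I) = (-19984 + 16217)*(-13357 - 12/83*(-105/4)) = -3767*(-13357 + 315/83) = -3767*(-1108316/83) = 4175026372/83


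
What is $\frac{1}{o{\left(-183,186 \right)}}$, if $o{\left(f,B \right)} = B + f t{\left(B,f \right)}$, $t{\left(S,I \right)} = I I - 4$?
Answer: $- \frac{1}{6127569} \approx -1.632 \cdot 10^{-7}$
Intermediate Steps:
$t{\left(S,I \right)} = -4 + I^{2}$ ($t{\left(S,I \right)} = I^{2} - 4 = -4 + I^{2}$)
$o{\left(f,B \right)} = B + f \left(-4 + f^{2}\right)$
$\frac{1}{o{\left(-183,186 \right)}} = \frac{1}{186 - 183 \left(-4 + \left(-183\right)^{2}\right)} = \frac{1}{186 - 183 \left(-4 + 33489\right)} = \frac{1}{186 - 6127755} = \frac{1}{-6127569} = - \frac{1}{6127569}$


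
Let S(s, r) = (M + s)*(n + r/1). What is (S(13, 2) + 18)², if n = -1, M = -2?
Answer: 841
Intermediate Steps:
S(s, r) = (-1 + r)*(-2 + s) (S(s, r) = (-2 + s)*(-1 + r/1) = (-2 + s)*(-1 + r*1) = (-2 + s)*(-1 + r) = (-1 + r)*(-2 + s))
(S(13, 2) + 18)² = ((2 - 1*13 - 2*2 + 2*13) + 18)² = ((2 - 13 - 4 + 26) + 18)² = (11 + 18)² = 29² = 841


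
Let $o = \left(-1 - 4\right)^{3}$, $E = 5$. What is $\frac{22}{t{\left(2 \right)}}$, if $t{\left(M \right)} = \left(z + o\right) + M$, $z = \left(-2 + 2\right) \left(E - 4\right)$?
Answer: $- \frac{22}{123} \approx -0.17886$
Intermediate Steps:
$z = 0$ ($z = \left(-2 + 2\right) \left(5 - 4\right) = 0 \cdot 1 = 0$)
$o = -125$ ($o = \left(-1 - 4\right)^{3} = \left(-5\right)^{3} = -125$)
$t{\left(M \right)} = -125 + M$ ($t{\left(M \right)} = \left(0 - 125\right) + M = -125 + M$)
$\frac{22}{t{\left(2 \right)}} = \frac{22}{-125 + 2} = \frac{22}{-123} = 22 \left(- \frac{1}{123}\right) = - \frac{22}{123}$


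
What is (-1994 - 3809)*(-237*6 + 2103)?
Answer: -3951843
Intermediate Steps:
(-1994 - 3809)*(-237*6 + 2103) = -5803*(-1422 + 2103) = -5803*681 = -3951843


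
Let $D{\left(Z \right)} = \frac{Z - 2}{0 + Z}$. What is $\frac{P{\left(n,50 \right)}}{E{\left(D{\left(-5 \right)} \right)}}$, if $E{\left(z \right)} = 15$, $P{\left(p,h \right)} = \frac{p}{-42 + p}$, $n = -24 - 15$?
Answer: $\frac{13}{405} \approx 0.032099$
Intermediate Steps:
$D{\left(Z \right)} = \frac{-2 + Z}{Z}$
$n = -39$
$P{\left(p,h \right)} = \frac{p}{-42 + p}$
$\frac{P{\left(n,50 \right)}}{E{\left(D{\left(-5 \right)} \right)}} = \frac{\left(-39\right) \frac{1}{-42 - 39}}{15} = - \frac{39}{-81} \cdot \frac{1}{15} = \left(-39\right) \left(- \frac{1}{81}\right) \frac{1}{15} = \frac{13}{27} \cdot \frac{1}{15} = \frac{13}{405}$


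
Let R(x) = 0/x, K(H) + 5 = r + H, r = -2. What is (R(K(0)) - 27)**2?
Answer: 729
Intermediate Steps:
K(H) = -7 + H (K(H) = -5 + (-2 + H) = -7 + H)
R(x) = 0
(R(K(0)) - 27)**2 = (0 - 27)**2 = (-27)**2 = 729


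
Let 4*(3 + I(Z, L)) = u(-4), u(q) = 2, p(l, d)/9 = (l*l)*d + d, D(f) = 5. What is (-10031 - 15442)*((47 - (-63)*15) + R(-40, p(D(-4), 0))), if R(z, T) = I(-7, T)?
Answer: -50411067/2 ≈ -2.5206e+7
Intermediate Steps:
p(l, d) = 9*d + 9*d*l² (p(l, d) = 9*((l*l)*d + d) = 9*(l²*d + d) = 9*(d*l² + d) = 9*(d + d*l²) = 9*d + 9*d*l²)
I(Z, L) = -5/2 (I(Z, L) = -3 + (¼)*2 = -3 + ½ = -5/2)
R(z, T) = -5/2
(-10031 - 15442)*((47 - (-63)*15) + R(-40, p(D(-4), 0))) = (-10031 - 15442)*((47 - (-63)*15) - 5/2) = -25473*((47 - 63*(-15)) - 5/2) = -25473*((47 + 945) - 5/2) = -25473*(992 - 5/2) = -25473*1979/2 = -50411067/2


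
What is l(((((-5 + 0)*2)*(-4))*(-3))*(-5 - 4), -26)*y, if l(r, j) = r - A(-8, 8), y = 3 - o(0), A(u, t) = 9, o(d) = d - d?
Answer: 3213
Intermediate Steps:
o(d) = 0
y = 3 (y = 3 - 1*0 = 3 + 0 = 3)
l(r, j) = -9 + r (l(r, j) = r - 1*9 = r - 9 = -9 + r)
l(((((-5 + 0)*2)*(-4))*(-3))*(-5 - 4), -26)*y = (-9 + ((((-5 + 0)*2)*(-4))*(-3))*(-5 - 4))*3 = (-9 + ((-5*2*(-4))*(-3))*(-9))*3 = (-9 + (-10*(-4)*(-3))*(-9))*3 = (-9 + (40*(-3))*(-9))*3 = (-9 - 120*(-9))*3 = (-9 + 1080)*3 = 1071*3 = 3213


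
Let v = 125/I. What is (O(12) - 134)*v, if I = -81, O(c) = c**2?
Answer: -1250/81 ≈ -15.432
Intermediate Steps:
v = -125/81 (v = 125/(-81) = 125*(-1/81) = -125/81 ≈ -1.5432)
(O(12) - 134)*v = (12**2 - 134)*(-125/81) = (144 - 134)*(-125/81) = 10*(-125/81) = -1250/81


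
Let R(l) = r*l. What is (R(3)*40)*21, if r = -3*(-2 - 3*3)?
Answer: 83160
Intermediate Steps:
r = 33 (r = -3*(-2 - 9) = -3*(-11) = 33)
R(l) = 33*l
(R(3)*40)*21 = ((33*3)*40)*21 = (99*40)*21 = 3960*21 = 83160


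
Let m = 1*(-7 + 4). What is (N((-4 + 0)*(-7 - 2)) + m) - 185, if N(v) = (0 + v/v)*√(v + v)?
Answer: -188 + 6*√2 ≈ -179.51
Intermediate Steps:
m = -3 (m = 1*(-3) = -3)
N(v) = √2*√v (N(v) = (0 + 1)*√(2*v) = 1*(√2*√v) = √2*√v)
(N((-4 + 0)*(-7 - 2)) + m) - 185 = (√2*√((-4 + 0)*(-7 - 2)) - 3) - 185 = (√2*√(-4*(-9)) - 3) - 185 = (√2*√36 - 3) - 185 = (√2*6 - 3) - 185 = (6*√2 - 3) - 185 = (-3 + 6*√2) - 185 = -188 + 6*√2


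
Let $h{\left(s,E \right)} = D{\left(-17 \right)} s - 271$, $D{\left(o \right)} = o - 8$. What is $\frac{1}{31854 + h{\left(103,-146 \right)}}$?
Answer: $\frac{1}{29008} \approx 3.4473 \cdot 10^{-5}$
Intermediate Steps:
$D{\left(o \right)} = -8 + o$
$h{\left(s,E \right)} = -271 - 25 s$ ($h{\left(s,E \right)} = \left(-8 - 17\right) s - 271 = - 25 s - 271 = -271 - 25 s$)
$\frac{1}{31854 + h{\left(103,-146 \right)}} = \frac{1}{31854 - 2846} = \frac{1}{29008}$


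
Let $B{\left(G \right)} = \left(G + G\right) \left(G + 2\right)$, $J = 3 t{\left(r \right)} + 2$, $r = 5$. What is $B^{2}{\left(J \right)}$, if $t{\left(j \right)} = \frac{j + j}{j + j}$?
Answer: $4900$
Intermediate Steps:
$t{\left(j \right)} = 1$ ($t{\left(j \right)} = \frac{2 j}{2 j} = 2 j \frac{1}{2 j} = 1$)
$J = 5$ ($J = 3 \cdot 1 + 2 = 3 + 2 = 5$)
$B{\left(G \right)} = 2 G \left(2 + G\right)$
$B^{2}{\left(J \right)} = \left(2 \cdot 5 \left(2 + 5\right)\right)^{2} = \left(2 \cdot 5 \cdot 7\right)^{2} = 70^{2} = 4900$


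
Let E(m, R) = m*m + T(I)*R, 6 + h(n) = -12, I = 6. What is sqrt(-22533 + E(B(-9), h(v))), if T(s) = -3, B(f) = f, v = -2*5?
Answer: I*sqrt(22398) ≈ 149.66*I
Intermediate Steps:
v = -10
h(n) = -18 (h(n) = -6 - 12 = -18)
E(m, R) = m**2 - 3*R (E(m, R) = m*m - 3*R = m**2 - 3*R)
sqrt(-22533 + E(B(-9), h(v))) = sqrt(-22533 + ((-9)**2 - 3*(-18))) = sqrt(-22533 + (81 + 54)) = sqrt(-22533 + 135) = sqrt(-22398) = I*sqrt(22398)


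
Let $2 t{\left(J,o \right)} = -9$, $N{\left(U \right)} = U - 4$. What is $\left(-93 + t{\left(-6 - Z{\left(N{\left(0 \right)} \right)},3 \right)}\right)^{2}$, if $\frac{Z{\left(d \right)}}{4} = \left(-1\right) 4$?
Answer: $\frac{38025}{4} \approx 9506.3$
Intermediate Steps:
$N{\left(U \right)} = -4 + U$ ($N{\left(U \right)} = U - 4 = -4 + U$)
$Z{\left(d \right)} = -16$ ($Z{\left(d \right)} = 4 \left(\left(-1\right) 4\right) = 4 \left(-4\right) = -16$)
$t{\left(J,o \right)} = - \frac{9}{2}$ ($t{\left(J,o \right)} = \frac{1}{2} \left(-9\right) = - \frac{9}{2}$)
$\left(-93 + t{\left(-6 - Z{\left(N{\left(0 \right)} \right)},3 \right)}\right)^{2} = \left(-93 - \frac{9}{2}\right)^{2} = \left(- \frac{195}{2}\right)^{2} = \frac{38025}{4}$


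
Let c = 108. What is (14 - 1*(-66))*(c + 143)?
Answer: 20080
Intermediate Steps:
(14 - 1*(-66))*(c + 143) = (14 - 1*(-66))*(108 + 143) = (14 + 66)*251 = 80*251 = 20080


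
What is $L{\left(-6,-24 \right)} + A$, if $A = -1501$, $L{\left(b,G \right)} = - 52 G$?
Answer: $-253$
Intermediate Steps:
$L{\left(-6,-24 \right)} + A = \left(-52\right) \left(-24\right) - 1501 = 1248 - 1501 = -253$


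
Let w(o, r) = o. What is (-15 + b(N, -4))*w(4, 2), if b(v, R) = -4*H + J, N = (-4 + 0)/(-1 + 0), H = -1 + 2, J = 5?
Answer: -56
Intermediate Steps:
H = 1
N = 4 (N = -4/(-1) = -4*(-1) = 4)
b(v, R) = 1 (b(v, R) = -4*1 + 5 = -4 + 5 = 1)
(-15 + b(N, -4))*w(4, 2) = (-15 + 1)*4 = -14*4 = -56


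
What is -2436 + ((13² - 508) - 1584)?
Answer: -4359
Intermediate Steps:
-2436 + ((13² - 508) - 1584) = -2436 + ((169 - 508) - 1584) = -2436 + (-339 - 1584) = -2436 - 1923 = -4359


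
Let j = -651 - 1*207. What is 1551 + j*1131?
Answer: -968847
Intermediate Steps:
j = -858 (j = -651 - 207 = -858)
1551 + j*1131 = 1551 - 858*1131 = 1551 - 970398 = -968847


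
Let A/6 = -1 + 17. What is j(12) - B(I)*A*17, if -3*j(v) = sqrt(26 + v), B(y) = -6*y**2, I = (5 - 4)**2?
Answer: 9792 - sqrt(38)/3 ≈ 9789.9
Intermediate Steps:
I = 1 (I = 1**2 = 1)
A = 96 (A = 6*(-1 + 17) = 6*16 = 96)
j(v) = -sqrt(26 + v)/3
j(12) - B(I)*A*17 = -sqrt(26 + 12)/3 - -6*1**2*96*17 = -sqrt(38)/3 - -6*1*96*17 = -sqrt(38)/3 - (-6*96)*17 = -sqrt(38)/3 - (-576)*17 = -sqrt(38)/3 - 1*(-9792) = -sqrt(38)/3 + 9792 = 9792 - sqrt(38)/3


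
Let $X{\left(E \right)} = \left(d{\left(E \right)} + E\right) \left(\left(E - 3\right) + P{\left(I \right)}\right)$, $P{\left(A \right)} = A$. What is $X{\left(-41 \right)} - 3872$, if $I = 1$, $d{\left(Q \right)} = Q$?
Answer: $-346$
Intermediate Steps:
$X{\left(E \right)} = 2 E \left(-2 + E\right)$ ($X{\left(E \right)} = \left(E + E\right) \left(\left(E - 3\right) + 1\right) = 2 E \left(\left(-3 + E\right) + 1\right) = 2 E \left(-2 + E\right)$)
$X{\left(-41 \right)} - 3872 = 2 \left(-41\right) \left(-2 - 41\right) - 3872 = 2 \left(-41\right) \left(-43\right) - 3872 = 3526 - 3872 = -346$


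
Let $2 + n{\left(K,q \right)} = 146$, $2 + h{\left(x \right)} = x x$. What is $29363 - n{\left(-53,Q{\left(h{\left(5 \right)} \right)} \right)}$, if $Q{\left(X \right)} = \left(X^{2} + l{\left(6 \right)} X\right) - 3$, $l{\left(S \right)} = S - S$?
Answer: $29219$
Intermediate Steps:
$l{\left(S \right)} = 0$
$h{\left(x \right)} = -2 + x^{2}$ ($h{\left(x \right)} = -2 + x x = -2 + x^{2}$)
$Q{\left(X \right)} = -3 + X^{2}$ ($Q{\left(X \right)} = \left(X^{2} + 0 X\right) - 3 = \left(X^{2} + 0\right) - 3 = X^{2} - 3 = -3 + X^{2}$)
$n{\left(K,q \right)} = 144$ ($n{\left(K,q \right)} = -2 + 146 = 144$)
$29363 - n{\left(-53,Q{\left(h{\left(5 \right)} \right)} \right)} = 29363 - 144 = 29219$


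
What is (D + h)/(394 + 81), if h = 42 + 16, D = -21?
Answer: 37/475 ≈ 0.077895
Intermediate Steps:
h = 58
(D + h)/(394 + 81) = (-21 + 58)/(394 + 81) = 37/475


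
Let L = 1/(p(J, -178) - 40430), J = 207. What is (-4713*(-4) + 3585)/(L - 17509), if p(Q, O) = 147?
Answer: -301276557/235105016 ≈ -1.2815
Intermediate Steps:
L = -1/40283 (L = 1/(147 - 40430) = 1/(-40283) = -1/40283 ≈ -2.4824e-5)
(-4713*(-4) + 3585)/(L - 17509) = (-4713*(-4) + 3585)/(-1/40283 - 17509) = (18852 + 3585)/(-705315048/40283) = 22437*(-40283/705315048) = -301276557/235105016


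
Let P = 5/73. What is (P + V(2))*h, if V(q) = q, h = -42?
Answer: -6342/73 ≈ -86.877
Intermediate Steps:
P = 5/73 (P = 5*(1/73) = 5/73 ≈ 0.068493)
(P + V(2))*h = (5/73 + 2)*(-42) = (151/73)*(-42) = -6342/73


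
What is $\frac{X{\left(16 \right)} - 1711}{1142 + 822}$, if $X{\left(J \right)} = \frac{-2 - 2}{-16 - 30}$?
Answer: $- \frac{39351}{45172} \approx -0.87114$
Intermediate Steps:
$X{\left(J \right)} = \frac{2}{23}$ ($X{\left(J \right)} = - \frac{4}{-46} = \left(-4\right) \left(- \frac{1}{46}\right) = \frac{2}{23}$)
$\frac{X{\left(16 \right)} - 1711}{1142 + 822} = \frac{\frac{2}{23} - 1711}{1142 + 822} = - \frac{39351}{23 \cdot 1964} = \left(- \frac{39351}{23}\right) \frac{1}{1964} = - \frac{39351}{45172}$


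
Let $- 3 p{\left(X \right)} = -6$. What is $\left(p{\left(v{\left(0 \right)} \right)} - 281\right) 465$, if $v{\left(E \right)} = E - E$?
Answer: $-129735$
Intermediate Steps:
$v{\left(E \right)} = 0$
$p{\left(X \right)} = 2$ ($p{\left(X \right)} = \left(- \frac{1}{3}\right) \left(-6\right) = 2$)
$\left(p{\left(v{\left(0 \right)} \right)} - 281\right) 465 = \left(2 - 281\right) 465 = \left(-279\right) 465 = -129735$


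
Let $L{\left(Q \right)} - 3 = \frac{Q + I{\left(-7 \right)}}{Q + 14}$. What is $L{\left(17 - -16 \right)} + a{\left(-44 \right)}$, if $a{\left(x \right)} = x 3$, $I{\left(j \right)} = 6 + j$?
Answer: $- \frac{6031}{47} \approx -128.32$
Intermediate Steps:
$a{\left(x \right)} = 3 x$
$L{\left(Q \right)} = 3 + \frac{-1 + Q}{14 + Q}$ ($L{\left(Q \right)} = 3 + \frac{Q + \left(6 - 7\right)}{Q + 14} = 3 + \frac{Q - 1}{14 + Q} = 3 + \frac{-1 + Q}{14 + Q}$)
$L{\left(17 - -16 \right)} + a{\left(-44 \right)} = \frac{41 + 4 \left(17 - -16\right)}{14 + \left(17 - -16\right)} + 3 \left(-44\right) = \frac{41 + 4 \left(17 + 16\right)}{14 + \left(17 + 16\right)} - 132 = \frac{41 + 4 \cdot 33}{14 + 33} - 132 = \frac{41 + 132}{47} - 132 = \frac{1}{47} \cdot 173 - 132 = \frac{173}{47} - 132 = - \frac{6031}{47}$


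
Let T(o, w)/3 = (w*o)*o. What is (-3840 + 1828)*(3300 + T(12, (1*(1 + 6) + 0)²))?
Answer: -49229616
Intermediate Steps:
T(o, w) = 3*w*o² (T(o, w) = 3*((w*o)*o) = 3*((o*w)*o) = 3*(w*o²) = 3*w*o²)
(-3840 + 1828)*(3300 + T(12, (1*(1 + 6) + 0)²)) = (-3840 + 1828)*(3300 + 3*(1*(1 + 6) + 0)²*12²) = -2012*(3300 + 3*(1*7 + 0)²*144) = -2012*(3300 + 3*(7 + 0)²*144) = -2012*(3300 + 3*7²*144) = -2012*(3300 + 3*49*144) = -2012*(3300 + 21168) = -2012*24468 = -49229616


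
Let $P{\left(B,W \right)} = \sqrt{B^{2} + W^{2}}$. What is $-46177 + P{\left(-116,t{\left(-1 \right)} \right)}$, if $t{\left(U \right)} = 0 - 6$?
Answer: $-46177 + 2 \sqrt{3373} \approx -46061.0$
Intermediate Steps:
$t{\left(U \right)} = -6$ ($t{\left(U \right)} = 0 - 6 = -6$)
$-46177 + P{\left(-116,t{\left(-1 \right)} \right)} = -46177 + \sqrt{\left(-116\right)^{2} + \left(-6\right)^{2}} = -46177 + \sqrt{13456 + 36} = -46177 + \sqrt{13492} = -46177 + 2 \sqrt{3373}$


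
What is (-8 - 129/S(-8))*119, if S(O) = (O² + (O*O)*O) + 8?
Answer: -403529/440 ≈ -917.11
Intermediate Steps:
S(O) = 8 + O² + O³ (S(O) = (O² + O²*O) + 8 = (O² + O³) + 8 = 8 + O² + O³)
(-8 - 129/S(-8))*119 = (-8 - 129/(8 + (-8)² + (-8)³))*119 = (-8 - 129/(8 + 64 - 512))*119 = (-8 - 129/(-440))*119 = (-8 - 129*(-1/440))*119 = (-8 + 129/440)*119 = -3391/440*119 = -403529/440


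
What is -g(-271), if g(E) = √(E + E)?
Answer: -I*√542 ≈ -23.281*I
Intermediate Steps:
g(E) = √2*√E (g(E) = √(2*E) = √2*√E)
-g(-271) = -√2*√(-271) = -√2*I*√271 = -I*√542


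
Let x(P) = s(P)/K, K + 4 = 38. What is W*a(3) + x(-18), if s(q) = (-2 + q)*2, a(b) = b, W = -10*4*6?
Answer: -12260/17 ≈ -721.18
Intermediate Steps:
K = 34 (K = -4 + 38 = 34)
W = -240 (W = -40*6 = -240)
s(q) = -4 + 2*q
x(P) = -2/17 + P/17 (x(P) = (-4 + 2*P)/34 = (-4 + 2*P)*(1/34) = -2/17 + P/17)
W*a(3) + x(-18) = -240*3 + (-2/17 + (1/17)*(-18)) = -720 + (-2/17 - 18/17) = -720 - 20/17 = -12260/17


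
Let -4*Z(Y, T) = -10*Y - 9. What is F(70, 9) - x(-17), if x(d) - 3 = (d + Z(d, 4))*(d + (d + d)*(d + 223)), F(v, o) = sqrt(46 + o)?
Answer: -1607821/4 + sqrt(55) ≈ -4.0195e+5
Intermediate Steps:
Z(Y, T) = 9/4 + 5*Y/2 (Z(Y, T) = -(-10*Y - 9)/4 = -(-9 - 10*Y)/4 = 9/4 + 5*Y/2)
x(d) = 3 + (9/4 + 7*d/2)*(d + 2*d*(223 + d)) (x(d) = 3 + (d + (9/4 + 5*d/2))*(d + (d + d)*(d + 223)) = 3 + (9/4 + 7*d/2)*(d + (2*d)*(223 + d)) = 3 + (9/4 + 7*d/2)*(d + 2*d*(223 + d)))
F(70, 9) - x(-17) = sqrt(46 + 9) - (3 + 7*(-17)**3 + 1569*(-17)**2 + (4023/4)*(-17)) = sqrt(55) - (3 + 7*(-4913) + 1569*289 - 68391/4) = sqrt(55) - (3 - 34391 + 453441 - 68391/4) = sqrt(55) - 1*1607821/4 = sqrt(55) - 1607821/4 = -1607821/4 + sqrt(55)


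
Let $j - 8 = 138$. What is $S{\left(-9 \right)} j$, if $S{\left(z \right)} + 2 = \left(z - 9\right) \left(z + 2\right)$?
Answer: $18104$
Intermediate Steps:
$j = 146$ ($j = 8 + 138 = 146$)
$S{\left(z \right)} = -2 + \left(-9 + z\right) \left(2 + z\right)$ ($S{\left(z \right)} = -2 + \left(z - 9\right) \left(z + 2\right) = -2 + \left(-9 + z\right) \left(2 + z\right)$)
$S{\left(-9 \right)} j = \left(-20 + \left(-9\right)^{2} - -63\right) 146 = \left(-20 + 81 + 63\right) 146 = 124 \cdot 146 = 18104$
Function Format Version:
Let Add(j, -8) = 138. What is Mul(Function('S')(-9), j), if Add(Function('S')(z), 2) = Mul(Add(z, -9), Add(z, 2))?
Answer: 18104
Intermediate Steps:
j = 146 (j = Add(8, 138) = 146)
Function('S')(z) = Add(-2, Mul(Add(-9, z), Add(2, z))) (Function('S')(z) = Add(-2, Mul(Add(z, -9), Add(z, 2))) = Add(-2, Mul(Add(-9, z), Add(2, z))))
Mul(Function('S')(-9), j) = Mul(Add(-20, Pow(-9, 2), Mul(-7, -9)), 146) = Mul(Add(-20, 81, 63), 146) = Mul(124, 146) = 18104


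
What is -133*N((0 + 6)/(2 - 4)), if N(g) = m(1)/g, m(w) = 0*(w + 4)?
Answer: 0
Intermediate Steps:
m(w) = 0 (m(w) = 0*(4 + w) = 0)
N(g) = 0 (N(g) = 0/g = 0)
-133*N((0 + 6)/(2 - 4)) = -133*0 = 0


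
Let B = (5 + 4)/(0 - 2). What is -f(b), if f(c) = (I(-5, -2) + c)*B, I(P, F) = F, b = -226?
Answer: -1026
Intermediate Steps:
B = -9/2 (B = 9/(-2) = 9*(-½) = -9/2 ≈ -4.5000)
f(c) = 9 - 9*c/2 (f(c) = (-2 + c)*(-9/2) = 9 - 9*c/2)
-f(b) = -(9 - 9/2*(-226)) = -(9 + 1017) = -1*1026 = -1026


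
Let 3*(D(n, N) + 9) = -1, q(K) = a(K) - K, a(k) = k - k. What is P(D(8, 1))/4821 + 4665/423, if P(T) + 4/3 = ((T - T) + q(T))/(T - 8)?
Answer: 97453084/8836893 ≈ 11.028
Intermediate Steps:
a(k) = 0
q(K) = -K (q(K) = 0 - K = -K)
D(n, N) = -28/3 (D(n, N) = -9 + (⅓)*(-1) = -9 - ⅓ = -28/3)
P(T) = -4/3 - T/(-8 + T) (P(T) = -4/3 + ((T - T) - T)/(T - 8) = -4/3 + (0 - T)/(-8 + T) = -4/3 + (-T)/(-8 + T) = -4/3 - T/(-8 + T))
P(D(8, 1))/4821 + 4665/423 = ((32 - 7*(-28/3))/(3*(-8 - 28/3)))/4821 + 4665/423 = ((32 + 196/3)/(3*(-52/3)))*(1/4821) + 4665*(1/423) = ((⅓)*(-3/52)*(292/3))*(1/4821) + 1555/141 = -73/39*1/4821 + 1555/141 = -73/188019 + 1555/141 = 97453084/8836893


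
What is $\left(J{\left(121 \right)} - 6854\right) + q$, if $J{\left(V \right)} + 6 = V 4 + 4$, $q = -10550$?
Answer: $-16922$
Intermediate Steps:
$J{\left(V \right)} = -2 + 4 V$ ($J{\left(V \right)} = -6 + \left(V 4 + 4\right) = -6 + \left(4 V + 4\right) = -6 + \left(4 + 4 V\right) = -2 + 4 V$)
$\left(J{\left(121 \right)} - 6854\right) + q = \left(\left(-2 + 4 \cdot 121\right) - 6854\right) - 10550 = \left(\left(-2 + 484\right) - 6854\right) - 10550 = \left(482 - 6854\right) - 10550 = -6372 - 10550 = -16922$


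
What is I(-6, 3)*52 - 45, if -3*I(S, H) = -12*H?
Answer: 579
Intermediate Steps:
I(S, H) = 4*H (I(S, H) = -(-4)*H = 4*H)
I(-6, 3)*52 - 45 = (4*3)*52 - 45 = 12*52 - 45 = 624 - 45 = 579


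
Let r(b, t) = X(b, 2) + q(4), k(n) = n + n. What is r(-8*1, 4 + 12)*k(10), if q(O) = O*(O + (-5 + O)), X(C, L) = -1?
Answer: 220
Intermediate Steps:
k(n) = 2*n
q(O) = O*(-5 + 2*O)
r(b, t) = 11 (r(b, t) = -1 + 4*(-5 + 2*4) = -1 + 4*(-5 + 8) = -1 + 4*3 = -1 + 12 = 11)
r(-8*1, 4 + 12)*k(10) = 11*(2*10) = 11*20 = 220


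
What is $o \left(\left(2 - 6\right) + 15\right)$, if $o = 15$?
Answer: $165$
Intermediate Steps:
$o \left(\left(2 - 6\right) + 15\right) = 15 \left(\left(2 - 6\right) + 15\right) = 15 \left(-4 + 15\right) = 15 \cdot 11 = 165$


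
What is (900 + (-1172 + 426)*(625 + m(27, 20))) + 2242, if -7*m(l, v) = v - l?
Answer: -463854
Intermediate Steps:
m(l, v) = -v/7 + l/7 (m(l, v) = -(v - l)/7 = -v/7 + l/7)
(900 + (-1172 + 426)*(625 + m(27, 20))) + 2242 = (900 + (-1172 + 426)*(625 + (-⅐*20 + (⅐)*27))) + 2242 = (900 - 746*(625 + (-20/7 + 27/7))) + 2242 = (900 - 746*(625 + 1)) + 2242 = (900 - 746*626) + 2242 = (900 - 466996) + 2242 = -466096 + 2242 = -463854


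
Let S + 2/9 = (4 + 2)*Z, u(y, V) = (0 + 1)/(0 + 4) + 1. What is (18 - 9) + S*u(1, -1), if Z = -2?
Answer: -113/18 ≈ -6.2778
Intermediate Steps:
u(y, V) = 5/4 (u(y, V) = 1/4 + 1 = 1*(¼) + 1 = ¼ + 1 = 5/4)
S = -110/9 (S = -2/9 + (4 + 2)*(-2) = -2/9 + 6*(-2) = -2/9 - 12 = -110/9 ≈ -12.222)
(18 - 9) + S*u(1, -1) = (18 - 9) - 110/9*5/4 = 9 - 275/18 = -113/18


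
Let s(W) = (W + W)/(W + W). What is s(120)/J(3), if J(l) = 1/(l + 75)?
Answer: 78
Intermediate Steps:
J(l) = 1/(75 + l)
s(W) = 1 (s(W) = (2*W)/((2*W)) = (2*W)*(1/(2*W)) = 1)
s(120)/J(3) = 1/1/(75 + 3) = 1/1/78 = 1/(1/78) = 1*78 = 78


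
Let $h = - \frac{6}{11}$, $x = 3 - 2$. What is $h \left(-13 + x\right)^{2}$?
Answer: $- \frac{864}{11} \approx -78.545$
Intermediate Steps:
$x = 1$ ($x = 3 - 2 = 1$)
$h = - \frac{6}{11}$ ($h = \left(-6\right) \frac{1}{11} = - \frac{6}{11} \approx -0.54545$)
$h \left(-13 + x\right)^{2} = - \frac{6 \left(-13 + 1\right)^{2}}{11} = - \frac{6 \left(-12\right)^{2}}{11} = \left(- \frac{6}{11}\right) 144 = - \frac{864}{11}$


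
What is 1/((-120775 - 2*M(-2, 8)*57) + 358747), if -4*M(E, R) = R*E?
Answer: 1/237516 ≈ 4.2102e-6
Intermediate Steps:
M(E, R) = -E*R/4 (M(E, R) = -R*E/4 = -E*R/4)
1/((-120775 - 2*M(-2, 8)*57) + 358747) = 1/((-120775 - 2*(-¼*(-2)*8)*57) + 358747) = 1/((-120775 - 2*4*57) + 358747) = 1/((-120775 - 8*57) + 358747) = 1/((-120775 - 1*456) + 358747) = 1/((-120775 - 456) + 358747) = 1/(-121231 + 358747) = 1/237516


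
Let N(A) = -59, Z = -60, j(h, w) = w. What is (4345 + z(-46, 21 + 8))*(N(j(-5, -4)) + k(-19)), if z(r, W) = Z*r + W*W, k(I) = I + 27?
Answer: -405246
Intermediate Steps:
k(I) = 27 + I
z(r, W) = W**2 - 60*r (z(r, W) = -60*r + W*W = -60*r + W**2 = W**2 - 60*r)
(4345 + z(-46, 21 + 8))*(N(j(-5, -4)) + k(-19)) = (4345 + ((21 + 8)**2 - 60*(-46)))*(-59 + (27 - 19)) = (4345 + (29**2 + 2760))*(-59 + 8) = (4345 + (841 + 2760))*(-51) = (4345 + 3601)*(-51) = 7946*(-51) = -405246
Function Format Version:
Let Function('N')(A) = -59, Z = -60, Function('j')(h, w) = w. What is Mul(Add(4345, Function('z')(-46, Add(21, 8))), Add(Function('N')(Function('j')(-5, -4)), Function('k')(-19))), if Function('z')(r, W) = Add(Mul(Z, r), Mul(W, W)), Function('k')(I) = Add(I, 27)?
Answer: -405246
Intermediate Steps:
Function('k')(I) = Add(27, I)
Function('z')(r, W) = Add(Pow(W, 2), Mul(-60, r)) (Function('z')(r, W) = Add(Mul(-60, r), Mul(W, W)) = Add(Mul(-60, r), Pow(W, 2)) = Add(Pow(W, 2), Mul(-60, r)))
Mul(Add(4345, Function('z')(-46, Add(21, 8))), Add(Function('N')(Function('j')(-5, -4)), Function('k')(-19))) = Mul(Add(4345, Add(Pow(Add(21, 8), 2), Mul(-60, -46))), Add(-59, Add(27, -19))) = Mul(Add(4345, Add(Pow(29, 2), 2760)), Add(-59, 8)) = Mul(Add(4345, Add(841, 2760)), -51) = Mul(Add(4345, 3601), -51) = Mul(7946, -51) = -405246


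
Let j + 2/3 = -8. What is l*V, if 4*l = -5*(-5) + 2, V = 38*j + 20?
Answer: -2088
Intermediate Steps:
j = -26/3 (j = -⅔ - 8 = -26/3 ≈ -8.6667)
V = -928/3 (V = 38*(-26/3) + 20 = -988/3 + 20 = -928/3 ≈ -309.33)
l = 27/4 (l = (-5*(-5) + 2)/4 = (25 + 2)/4 = (¼)*27 = 27/4 ≈ 6.7500)
l*V = (27/4)*(-928/3) = -2088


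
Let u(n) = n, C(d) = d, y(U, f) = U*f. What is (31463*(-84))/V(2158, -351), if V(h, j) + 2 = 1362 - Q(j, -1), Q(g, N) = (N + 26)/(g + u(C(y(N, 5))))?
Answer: -313623184/161395 ≈ -1943.2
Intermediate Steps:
Q(g, N) = (26 + N)/(g + 5*N) (Q(g, N) = (N + 26)/(g + N*5) = (26 + N)/(g + 5*N))
V(h, j) = 1360 - 25/(-5 + j) (V(h, j) = -2 + (1362 - (26 - 1)/(j + 5*(-1))) = -2 + (1362 - 25/(j - 5)) = -2 + (1362 - 25/(-5 + j)) = 1360 - 25/(-5 + j))
(31463*(-84))/V(2158, -351) = (31463*(-84))/((5*(-1365 + 272*(-351))/(-5 - 351))) = -2642892*(-356/(5*(-1365 - 95472))) = -2642892/(5*(-1/356)*(-96837)) = -2642892/484185/356 = -2642892*356/484185 = -313623184/161395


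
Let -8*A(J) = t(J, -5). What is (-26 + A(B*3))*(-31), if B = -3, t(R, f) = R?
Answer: 6169/8 ≈ 771.13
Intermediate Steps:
A(J) = -J/8
(-26 + A(B*3))*(-31) = (-26 - (-3)*3/8)*(-31) = (-26 - 1/8*(-9))*(-31) = (-26 + 9/8)*(-31) = -199/8*(-31) = 6169/8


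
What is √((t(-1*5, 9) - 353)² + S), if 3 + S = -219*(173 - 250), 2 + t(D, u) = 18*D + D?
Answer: 4*√13710 ≈ 468.36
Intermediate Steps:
t(D, u) = -2 + 19*D (t(D, u) = -2 + (18*D + D) = -2 + 19*D)
S = 16860 (S = -3 - 219*(173 - 250) = -3 - 219*(-77) = -3 + 16863 = 16860)
√((t(-1*5, 9) - 353)² + S) = √(((-2 + 19*(-1*5)) - 353)² + 16860) = √(((-2 + 19*(-5)) - 353)² + 16860) = √(((-2 - 95) - 353)² + 16860) = √((-97 - 353)² + 16860) = √((-450)² + 16860) = √(202500 + 16860) = √219360 = 4*√13710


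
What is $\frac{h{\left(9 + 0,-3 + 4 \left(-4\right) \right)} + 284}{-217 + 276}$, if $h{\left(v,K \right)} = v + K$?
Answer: $\frac{274}{59} \approx 4.6441$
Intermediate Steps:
$h{\left(v,K \right)} = K + v$
$\frac{h{\left(9 + 0,-3 + 4 \left(-4\right) \right)} + 284}{-217 + 276} = \frac{\left(\left(-3 + 4 \left(-4\right)\right) + \left(9 + 0\right)\right) + 284}{-217 + 276} = \frac{\left(\left(-3 - 16\right) + 9\right) + 284}{59} = \left(\left(-19 + 9\right) + 284\right) \frac{1}{59} = \left(-10 + 284\right) \frac{1}{59} = 274 \cdot \frac{1}{59} = \frac{274}{59}$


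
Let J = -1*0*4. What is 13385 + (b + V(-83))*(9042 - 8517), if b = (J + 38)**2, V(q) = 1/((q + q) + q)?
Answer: 64033080/83 ≈ 7.7148e+5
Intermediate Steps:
J = 0 (J = 0*4 = 0)
V(q) = 1/(3*q) (V(q) = 1/(2*q + q) = 1/(3*q))
b = 1444 (b = (0 + 38)**2 = 38**2 = 1444)
13385 + (b + V(-83))*(9042 - 8517) = 13385 + (1444 + (1/3)/(-83))*(9042 - 8517) = 13385 + (1444 + (1/3)*(-1/83))*525 = 13385 + (1444 - 1/249)*525 = 13385 + (359555/249)*525 = 13385 + 62922125/83 = 64033080/83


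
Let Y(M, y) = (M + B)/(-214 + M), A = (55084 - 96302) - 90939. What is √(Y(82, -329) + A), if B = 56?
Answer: 3*I*√7107166/22 ≈ 363.54*I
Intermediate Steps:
A = -132157 (A = -41218 - 90939 = -132157)
Y(M, y) = (56 + M)/(-214 + M) (Y(M, y) = (M + 56)/(-214 + M) = (56 + M)/(-214 + M))
√(Y(82, -329) + A) = √((56 + 82)/(-214 + 82) - 132157) = √(138/(-132) - 132157) = √(-1/132*138 - 132157) = √(-23/22 - 132157) = √(-2907477/22) = 3*I*√7107166/22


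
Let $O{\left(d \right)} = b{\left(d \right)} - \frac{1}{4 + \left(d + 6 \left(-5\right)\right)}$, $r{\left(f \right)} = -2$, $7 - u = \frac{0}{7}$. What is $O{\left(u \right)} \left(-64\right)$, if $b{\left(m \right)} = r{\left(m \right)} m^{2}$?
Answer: $\frac{119104}{19} \approx 6268.6$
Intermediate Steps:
$u = 7$ ($u = 7 - \frac{0}{7} = 7 - 0 \cdot \frac{1}{7} = 7 - 0 = 7 + 0 = 7$)
$b{\left(m \right)} = - 2 m^{2}$
$O{\left(d \right)} = - \frac{1}{-26 + d} - 2 d^{2}$ ($O{\left(d \right)} = - 2 d^{2} - \frac{1}{4 + \left(d + 6 \left(-5\right)\right)} = - 2 d^{2} - \frac{1}{4 + \left(d - 30\right)} = - 2 d^{2} - \frac{1}{4 + \left(-30 + d\right)} = - 2 d^{2} - \frac{1}{-26 + d} = - \frac{1}{-26 + d} - 2 d^{2}$)
$O{\left(u \right)} \left(-64\right) = \frac{-1 - 2 \cdot 7^{3} + 52 \cdot 7^{2}}{-26 + 7} \left(-64\right) = \frac{-1 - 686 + 52 \cdot 49}{-19} \left(-64\right) = - \frac{-1 - 686 + 2548}{19} \left(-64\right) = \left(- \frac{1}{19}\right) 1861 \left(-64\right) = \left(- \frac{1861}{19}\right) \left(-64\right) = \frac{119104}{19}$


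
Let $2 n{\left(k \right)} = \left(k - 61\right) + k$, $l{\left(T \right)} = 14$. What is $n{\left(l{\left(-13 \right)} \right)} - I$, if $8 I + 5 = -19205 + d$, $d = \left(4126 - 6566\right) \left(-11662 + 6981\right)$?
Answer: $- \frac{5701281}{4} \approx -1.4253 \cdot 10^{6}$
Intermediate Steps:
$d = 11421640$ ($d = \left(-2440\right) \left(-4681\right) = 11421640$)
$I = \frac{5701215}{4}$ ($I = - \frac{5}{8} + \frac{-19205 + 11421640}{8} = - \frac{5}{8} + \frac{1}{8} \cdot 11402435 = - \frac{5}{8} + \frac{11402435}{8} = \frac{5701215}{4} \approx 1.4253 \cdot 10^{6}$)
$n{\left(k \right)} = - \frac{61}{2} + k$ ($n{\left(k \right)} = \frac{\left(k - 61\right) + k}{2} = \frac{\left(-61 + k\right) + k}{2} = \frac{-61 + 2 k}{2} = - \frac{61}{2} + k$)
$n{\left(l{\left(-13 \right)} \right)} - I = \left(- \frac{61}{2} + 14\right) - \frac{5701215}{4} = - \frac{33}{2} - \frac{5701215}{4} = - \frac{5701281}{4}$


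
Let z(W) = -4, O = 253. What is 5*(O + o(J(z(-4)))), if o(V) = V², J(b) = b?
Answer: 1345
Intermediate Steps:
5*(O + o(J(z(-4)))) = 5*(253 + (-4)²) = 5*(253 + 16) = 5*269 = 1345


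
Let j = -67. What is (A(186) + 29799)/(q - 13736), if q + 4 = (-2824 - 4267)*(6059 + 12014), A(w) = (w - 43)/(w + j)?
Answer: -3546224/15252156577 ≈ -0.00023251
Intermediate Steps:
A(w) = (-43 + w)/(-67 + w) (A(w) = (w - 43)/(w - 67) = (-43 + w)/(-67 + w))
q = -128155647 (q = -4 + (-2824 - 4267)*(6059 + 12014) = -4 - 7091*18073 = -4 - 128155643 = -128155647)
(A(186) + 29799)/(q - 13736) = ((-43 + 186)/(-67 + 186) + 29799)/(-128155647 - 13736) = (143/119 + 29799)/(-128169383) = ((1/119)*143 + 29799)*(-1/128169383) = (143/119 + 29799)*(-1/128169383) = (3546224/119)*(-1/128169383) = -3546224/15252156577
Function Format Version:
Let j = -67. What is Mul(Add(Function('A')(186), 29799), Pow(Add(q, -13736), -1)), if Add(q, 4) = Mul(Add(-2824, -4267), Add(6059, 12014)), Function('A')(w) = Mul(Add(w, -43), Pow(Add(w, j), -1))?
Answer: Rational(-3546224, 15252156577) ≈ -0.00023251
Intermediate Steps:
Function('A')(w) = Mul(Pow(Add(-67, w), -1), Add(-43, w)) (Function('A')(w) = Mul(Add(w, -43), Pow(Add(w, -67), -1)) = Mul(Add(-43, w), Pow(Add(-67, w), -1)) = Mul(Pow(Add(-67, w), -1), Add(-43, w)))
q = -128155647 (q = Add(-4, Mul(Add(-2824, -4267), Add(6059, 12014))) = Add(-4, Mul(-7091, 18073)) = Add(-4, -128155643) = -128155647)
Mul(Add(Function('A')(186), 29799), Pow(Add(q, -13736), -1)) = Mul(Add(Mul(Pow(Add(-67, 186), -1), Add(-43, 186)), 29799), Pow(Add(-128155647, -13736), -1)) = Mul(Add(Mul(Pow(119, -1), 143), 29799), Pow(-128169383, -1)) = Mul(Add(Mul(Rational(1, 119), 143), 29799), Rational(-1, 128169383)) = Mul(Add(Rational(143, 119), 29799), Rational(-1, 128169383)) = Mul(Rational(3546224, 119), Rational(-1, 128169383)) = Rational(-3546224, 15252156577)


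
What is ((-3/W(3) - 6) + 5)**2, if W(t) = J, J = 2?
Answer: 25/4 ≈ 6.2500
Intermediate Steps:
W(t) = 2
((-3/W(3) - 6) + 5)**2 = ((-3/2 - 6) + 5)**2 = (-15/2 + 5)**2 = (-5/2)**2 = 25/4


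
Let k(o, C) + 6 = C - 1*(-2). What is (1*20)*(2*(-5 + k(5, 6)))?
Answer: -120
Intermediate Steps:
k(o, C) = -4 + C (k(o, C) = -6 + (C - 1*(-2)) = -6 + (C + 2) = -6 + (2 + C) = -4 + C)
(1*20)*(2*(-5 + k(5, 6))) = (1*20)*(2*(-5 + (-4 + 6))) = 20*(2*(-5 + 2)) = 20*(2*(-3)) = 20*(-6) = -120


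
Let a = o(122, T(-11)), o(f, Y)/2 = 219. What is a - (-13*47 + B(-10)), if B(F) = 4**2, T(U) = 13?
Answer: 1033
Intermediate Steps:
o(f, Y) = 438 (o(f, Y) = 2*219 = 438)
B(F) = 16
a = 438
a - (-13*47 + B(-10)) = 438 - (-13*47 + 16) = 438 - (-611 + 16) = 438 - 1*(-595) = 438 + 595 = 1033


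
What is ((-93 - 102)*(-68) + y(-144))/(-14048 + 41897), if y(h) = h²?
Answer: 11332/9283 ≈ 1.2207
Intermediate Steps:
((-93 - 102)*(-68) + y(-144))/(-14048 + 41897) = ((-93 - 102)*(-68) + (-144)²)/(-14048 + 41897) = (-195*(-68) + 20736)/27849 = (13260 + 20736)*(1/27849) = 33996*(1/27849) = 11332/9283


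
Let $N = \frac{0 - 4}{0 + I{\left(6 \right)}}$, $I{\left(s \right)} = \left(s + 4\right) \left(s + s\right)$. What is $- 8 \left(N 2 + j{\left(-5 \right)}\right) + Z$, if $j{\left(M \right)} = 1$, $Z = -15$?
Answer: $- \frac{337}{15} \approx -22.467$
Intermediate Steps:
$I{\left(s \right)} = 2 s \left(4 + s\right)$ ($I{\left(s \right)} = \left(4 + s\right) 2 s = 2 s \left(4 + s\right)$)
$N = - \frac{1}{30}$ ($N = \frac{0 - 4}{0 + 2 \cdot 6 \left(4 + 6\right)} = - \frac{4}{0 + 2 \cdot 6 \cdot 10} = - \frac{4}{0 + 120} = - \frac{4}{120} = \left(-4\right) \frac{1}{120} = - \frac{1}{30} \approx -0.033333$)
$- 8 \left(N 2 + j{\left(-5 \right)}\right) + Z = - 8 \left(\left(- \frac{1}{30}\right) 2 + 1\right) - 15 = - 8 \left(- \frac{1}{15} + 1\right) - 15 = \left(-8\right) \frac{14}{15} - 15 = - \frac{112}{15} - 15 = - \frac{337}{15}$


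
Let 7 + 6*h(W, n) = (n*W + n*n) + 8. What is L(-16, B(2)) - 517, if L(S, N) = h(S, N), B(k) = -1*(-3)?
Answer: -1570/3 ≈ -523.33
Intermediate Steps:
B(k) = 3
h(W, n) = ⅙ + n²/6 + W*n/6 (h(W, n) = -7/6 + ((n*W + n*n) + 8)/6 = -7/6 + ((W*n + n²) + 8)/6 = -7/6 + ((n² + W*n) + 8)/6 = -7/6 + (8 + n² + W*n)/6 = -7/6 + (4/3 + n²/6 + W*n/6) = ⅙ + n²/6 + W*n/6)
L(S, N) = ⅙ + N²/6 + N*S/6 (L(S, N) = ⅙ + N²/6 + S*N/6 = ⅙ + N²/6 + N*S/6)
L(-16, B(2)) - 517 = (⅙ + (⅙)*3² + (⅙)*3*(-16)) - 517 = (⅙ + (⅙)*9 - 8) - 517 = (⅙ + 3/2 - 8) - 517 = -19/3 - 517 = -1570/3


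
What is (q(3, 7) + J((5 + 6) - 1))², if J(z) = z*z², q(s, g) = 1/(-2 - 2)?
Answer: 15992001/16 ≈ 9.9950e+5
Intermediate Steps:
q(s, g) = -¼ (q(s, g) = 1/(-4) = -¼)
J(z) = z³
(q(3, 7) + J((5 + 6) - 1))² = (-¼ + ((5 + 6) - 1)³)² = (-¼ + (11 - 1)³)² = (-¼ + 10³)² = (-¼ + 1000)² = (3999/4)² = 15992001/16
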